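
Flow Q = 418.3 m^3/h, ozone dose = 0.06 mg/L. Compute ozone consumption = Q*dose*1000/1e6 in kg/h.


O3 demand (mg/h) = Q * dose * 1000 = 418.3 * 0.06 * 1000 = 25098 mg/h
Convert mg to kg: 25098 / 1e6 = 0.025098 kg/h

0.025098 kg/h


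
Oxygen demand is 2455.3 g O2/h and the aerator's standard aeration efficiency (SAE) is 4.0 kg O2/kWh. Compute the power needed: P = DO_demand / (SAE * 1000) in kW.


SAE in g O2/kWh = 4.0 * 1000 = 4000 g/kWh
P = DO_demand / SAE_g = 2455.3 / 4000 = 0.613825 kW

0.613825 kW


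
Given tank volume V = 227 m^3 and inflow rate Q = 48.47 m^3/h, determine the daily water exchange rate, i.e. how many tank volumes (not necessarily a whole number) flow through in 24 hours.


Daily flow volume = 48.47 m^3/h * 24 h = 1163.28 m^3/day
Exchanges = daily flow / tank volume = 1163.28 / 227 = 5.12458 exchanges/day

5.12458 exchanges/day


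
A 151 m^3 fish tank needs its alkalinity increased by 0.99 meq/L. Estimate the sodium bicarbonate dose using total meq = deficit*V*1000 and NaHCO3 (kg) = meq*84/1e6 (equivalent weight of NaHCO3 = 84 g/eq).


Tank volume in L = 151 m^3 * 1000 = 151000 L
Total meq required = 0.99 meq/L * 151000 L = 149490 meq
NaHCO3 mass = 149490 meq * 84 mg/meq / 1e6 = 12.5572 kg

12.5572 kg


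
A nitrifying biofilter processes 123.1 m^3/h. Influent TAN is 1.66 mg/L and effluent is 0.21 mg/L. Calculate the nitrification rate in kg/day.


Concentration drop: TAN_in - TAN_out = 1.66 - 0.21 = 1.45 mg/L
Hourly TAN removed = Q * dTAN = 123.1 m^3/h * 1.45 mg/L = 178.495 g/h  (m^3/h * mg/L = g/h)
Daily TAN removed = 178.495 * 24 = 4283.88 g/day
Convert to kg/day: 4283.88 / 1000 = 4.28388 kg/day

4.28388 kg/day


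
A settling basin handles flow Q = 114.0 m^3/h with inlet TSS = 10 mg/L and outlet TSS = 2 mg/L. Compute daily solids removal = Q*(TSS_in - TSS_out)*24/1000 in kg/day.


Concentration drop: TSS_in - TSS_out = 10 - 2 = 8 mg/L
Hourly solids removed = Q * dTSS = 114.0 m^3/h * 8 mg/L = 912 g/h  (m^3/h * mg/L = g/h)
Daily solids removed = 912 * 24 = 21888 g/day
Convert g to kg: 21888 / 1000 = 21.888 kg/day

21.888 kg/day


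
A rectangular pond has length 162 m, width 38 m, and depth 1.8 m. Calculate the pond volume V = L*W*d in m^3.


Base area = L * W = 162 * 38 = 6156 m^2
Volume = area * depth = 6156 * 1.8 = 11080.8 m^3

11080.8 m^3


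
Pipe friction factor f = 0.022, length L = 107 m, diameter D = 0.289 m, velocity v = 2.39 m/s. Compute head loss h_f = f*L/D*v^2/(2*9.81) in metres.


v^2 = 2.39^2 = 5.7121 m^2/s^2
L/D = 107/0.289 = 370.24221
h_f = f*(L/D)*v^2/(2g) = 0.022 * 370.24221 * 5.7121 / 19.62 = 2.3714 m

2.3714 m


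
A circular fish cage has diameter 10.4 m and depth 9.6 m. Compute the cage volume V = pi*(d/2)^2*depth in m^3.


r = d/2 = 10.4/2 = 5.2 m
Base area = pi*r^2 = pi*5.2^2 = 84.948665 m^2
Volume = 84.948665 * 9.6 = 815.507 m^3

815.507 m^3


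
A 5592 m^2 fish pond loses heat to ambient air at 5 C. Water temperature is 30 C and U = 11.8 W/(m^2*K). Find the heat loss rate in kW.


Temperature difference dT = 30 - 5 = 25 K
Heat loss (W) = U * A * dT = 11.8 * 5592 * 25 = 1649640 W
Convert to kW: 1649640 / 1000 = 1649.64 kW

1649.64 kW


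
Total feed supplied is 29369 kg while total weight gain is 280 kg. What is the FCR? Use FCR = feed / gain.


FCR = feed consumed / weight gained
FCR = 29369 kg / 280 kg = 104.889

104.889


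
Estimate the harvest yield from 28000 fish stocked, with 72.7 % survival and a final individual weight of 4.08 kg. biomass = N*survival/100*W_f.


Survivors = 28000 * 72.7/100 = 20356 fish
Harvest biomass = survivors * W_f = 20356 * 4.08 = 83052.48 kg

83052.48 kg


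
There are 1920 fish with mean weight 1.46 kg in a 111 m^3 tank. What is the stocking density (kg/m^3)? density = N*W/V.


Total biomass = 1920 fish * 1.46 kg = 2803.2 kg
Density = total biomass / volume = 2803.2 / 111 = 25.2541 kg/m^3

25.2541 kg/m^3


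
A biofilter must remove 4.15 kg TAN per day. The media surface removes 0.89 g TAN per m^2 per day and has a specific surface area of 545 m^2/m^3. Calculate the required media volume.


A = 4.15*1000 / 0.89 = 4662.9213 m^2
V = 4662.9213 / 545 = 8.55582

8.55582 m^3


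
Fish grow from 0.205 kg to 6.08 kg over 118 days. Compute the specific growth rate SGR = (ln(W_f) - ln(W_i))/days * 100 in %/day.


ln(W_f) = ln(6.08) = 1.8050047
ln(W_i) = ln(0.205) = -1.5847453
ln(W_f) - ln(W_i) = 1.8050047 - -1.5847453 = 3.38975
SGR = 3.38975 / 118 * 100 = 2.87267 %/day

2.87267 %/day


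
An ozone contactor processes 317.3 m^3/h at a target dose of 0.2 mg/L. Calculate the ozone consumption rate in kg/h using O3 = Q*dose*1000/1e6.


O3 demand (mg/h) = Q * dose * 1000 = 317.3 * 0.2 * 1000 = 63460 mg/h
Convert mg to kg: 63460 / 1e6 = 0.06346 kg/h

0.06346 kg/h


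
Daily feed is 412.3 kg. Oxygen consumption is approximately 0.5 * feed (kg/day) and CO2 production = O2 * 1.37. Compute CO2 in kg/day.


O2 = 412.3 * 0.5 = 206.15
CO2 = 206.15 * 1.37 = 282.4255

282.4255 kg/day


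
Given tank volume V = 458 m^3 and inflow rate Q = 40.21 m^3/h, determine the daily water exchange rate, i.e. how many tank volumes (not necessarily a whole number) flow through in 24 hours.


Daily flow volume = 40.21 m^3/h * 24 h = 965.04 m^3/day
Exchanges = daily flow / tank volume = 965.04 / 458 = 2.10707 exchanges/day

2.10707 exchanges/day


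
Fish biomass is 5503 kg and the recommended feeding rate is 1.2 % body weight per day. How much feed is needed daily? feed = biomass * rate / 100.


Feeding rate fraction = 1.2% / 100 = 0.012
Daily feed = 5503 kg * 0.012 = 66.036 kg/day

66.036 kg/day


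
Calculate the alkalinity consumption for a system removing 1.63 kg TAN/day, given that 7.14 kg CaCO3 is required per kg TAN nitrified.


Alkalinity factor: 7.14 kg CaCO3 consumed per kg TAN nitrified
alk = 1.63 kg TAN * 7.14 = 11.6382 kg CaCO3/day

11.6382 kg CaCO3/day


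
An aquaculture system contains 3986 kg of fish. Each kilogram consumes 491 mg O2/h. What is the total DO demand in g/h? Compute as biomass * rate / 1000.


Total O2 consumption (mg/h) = 3986 kg * 491 mg/(kg*h) = 1957126 mg/h
Convert to g/h: 1957126 / 1000 = 1957.126 g/h

1957.126 g/h


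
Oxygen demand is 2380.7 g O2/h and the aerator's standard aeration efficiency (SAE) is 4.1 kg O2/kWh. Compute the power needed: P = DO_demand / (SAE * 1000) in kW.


SAE in g O2/kWh = 4.1 * 1000 = 4100 g/kWh
P = DO_demand / SAE_g = 2380.7 / 4100 = 0.580659 kW

0.580659 kW


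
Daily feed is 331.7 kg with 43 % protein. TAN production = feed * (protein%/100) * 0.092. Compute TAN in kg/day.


Protein in feed = 331.7 * 43/100 = 142.631 kg/day
TAN = protein * 0.092 = 142.631 * 0.092 = 13.122052 kg/day

13.122052 kg/day


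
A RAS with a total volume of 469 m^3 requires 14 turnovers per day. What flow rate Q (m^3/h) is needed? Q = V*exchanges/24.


Daily recirculation volume = 469 m^3 * 14 = 6566 m^3/day
Flow rate Q = daily volume / 24 h = 6566 / 24 = 273.583 m^3/h

273.583 m^3/h


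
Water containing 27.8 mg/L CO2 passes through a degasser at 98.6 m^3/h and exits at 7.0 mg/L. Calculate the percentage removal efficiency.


CO2_out / CO2_in = 7.0 / 27.8 = 0.25179856
Fraction remaining = 0.25179856
efficiency = (1 - 0.25179856) * 100 = 74.8201 %

74.8201 %


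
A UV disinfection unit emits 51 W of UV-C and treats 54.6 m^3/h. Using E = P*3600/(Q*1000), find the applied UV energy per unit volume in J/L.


Energy delivered per hour = 51 W * 3600 s = 183600 J/h
Volume treated per hour = 54.6 m^3/h * 1000 = 54600 L/h
dose = 183600 / 54600 = 3.36264 J/L

3.36264 J/L


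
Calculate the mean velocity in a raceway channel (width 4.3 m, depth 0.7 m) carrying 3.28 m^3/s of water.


Cross-sectional area = W * d = 4.3 * 0.7 = 3.01 m^2
Velocity = Q / A = 3.28 / 3.01 = 1.0897 m/s

1.0897 m/s


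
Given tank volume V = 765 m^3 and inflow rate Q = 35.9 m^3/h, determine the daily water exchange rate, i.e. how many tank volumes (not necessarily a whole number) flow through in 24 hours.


Daily flow volume = 35.9 m^3/h * 24 h = 861.6 m^3/day
Exchanges = daily flow / tank volume = 861.6 / 765 = 1.12627 exchanges/day

1.12627 exchanges/day


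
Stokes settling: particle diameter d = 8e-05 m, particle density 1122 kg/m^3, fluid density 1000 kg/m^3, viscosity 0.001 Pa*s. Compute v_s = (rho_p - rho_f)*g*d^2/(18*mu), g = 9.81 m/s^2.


Density difference: rho_p - rho_f = 1122 - 1000 = 122 kg/m^3
d^2 = (8e-05)^2 = 6.4e-09 m^2
Numerator = (rho_p - rho_f) * g * d^2 = 122 * 9.81 * 6.4e-09 = 7.659648e-06
Denominator = 18 * mu = 18 * 0.001 = 0.018
v_s = 7.659648e-06 / 0.018 = 4.25536e-04 m/s
Check: Re = rho_f * v_s * d / mu = 1000 * 4.25536e-04 * 8e-05 / 0.001 = 0.034 < 1, so Stokes' law applies.

4.25536e-04 m/s


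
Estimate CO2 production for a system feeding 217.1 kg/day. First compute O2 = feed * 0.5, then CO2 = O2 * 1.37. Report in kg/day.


O2 = 217.1 * 0.5 = 108.55
CO2 = 108.55 * 1.37 = 148.7135

148.7135 kg/day


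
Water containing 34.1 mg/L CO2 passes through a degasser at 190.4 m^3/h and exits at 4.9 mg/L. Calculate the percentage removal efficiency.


CO2_out / CO2_in = 4.9 / 34.1 = 0.14369501
Fraction remaining = 0.14369501
efficiency = (1 - 0.14369501) * 100 = 85.6305 %

85.6305 %


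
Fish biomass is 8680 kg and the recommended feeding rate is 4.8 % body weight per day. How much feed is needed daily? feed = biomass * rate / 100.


Feeding rate fraction = 4.8% / 100 = 0.048
Daily feed = 8680 kg * 0.048 = 416.64 kg/day

416.64 kg/day


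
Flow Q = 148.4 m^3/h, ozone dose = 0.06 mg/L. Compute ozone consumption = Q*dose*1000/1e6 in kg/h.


O3 demand (mg/h) = Q * dose * 1000 = 148.4 * 0.06 * 1000 = 8904 mg/h
Convert mg to kg: 8904 / 1e6 = 0.008904 kg/h

0.008904 kg/h


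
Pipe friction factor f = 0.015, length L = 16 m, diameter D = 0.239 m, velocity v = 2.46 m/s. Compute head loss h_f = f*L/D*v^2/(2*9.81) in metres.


v^2 = 2.46^2 = 6.0516 m^2/s^2
L/D = 16/0.239 = 66.945607
h_f = f*(L/D)*v^2/(2g) = 0.015 * 66.945607 * 6.0516 / 19.62 = 0.309731 m

0.309731 m


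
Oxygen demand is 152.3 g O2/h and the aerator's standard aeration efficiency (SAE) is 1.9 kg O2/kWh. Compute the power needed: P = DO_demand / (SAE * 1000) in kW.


SAE in g O2/kWh = 1.9 * 1000 = 1900 g/kWh
P = DO_demand / SAE_g = 152.3 / 1900 = 0.0801579 kW

0.0801579 kW


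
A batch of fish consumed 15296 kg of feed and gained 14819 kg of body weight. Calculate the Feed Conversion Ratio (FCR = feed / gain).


FCR = feed consumed / weight gained
FCR = 15296 kg / 14819 kg = 1.03219

1.03219


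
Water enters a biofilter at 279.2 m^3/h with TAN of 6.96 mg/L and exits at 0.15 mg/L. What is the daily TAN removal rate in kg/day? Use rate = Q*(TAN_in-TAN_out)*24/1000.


Concentration drop: TAN_in - TAN_out = 6.96 - 0.15 = 6.81 mg/L
Hourly TAN removed = Q * dTAN = 279.2 m^3/h * 6.81 mg/L = 1901.352 g/h  (m^3/h * mg/L = g/h)
Daily TAN removed = 1901.352 * 24 = 45632.448 g/day
Convert to kg/day: 45632.448 / 1000 = 45.632448 kg/day

45.632448 kg/day


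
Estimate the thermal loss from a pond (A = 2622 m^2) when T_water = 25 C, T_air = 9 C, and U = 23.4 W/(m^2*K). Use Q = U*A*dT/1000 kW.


Temperature difference dT = 25 - 9 = 16 K
Heat loss (W) = U * A * dT = 23.4 * 2622 * 16 = 981676.8 W
Convert to kW: 981676.8 / 1000 = 981.6768 kW

981.6768 kW


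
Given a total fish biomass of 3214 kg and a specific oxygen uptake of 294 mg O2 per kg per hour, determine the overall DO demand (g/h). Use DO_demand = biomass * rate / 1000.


Total O2 consumption (mg/h) = 3214 kg * 294 mg/(kg*h) = 944916 mg/h
Convert to g/h: 944916 / 1000 = 944.916 g/h

944.916 g/h


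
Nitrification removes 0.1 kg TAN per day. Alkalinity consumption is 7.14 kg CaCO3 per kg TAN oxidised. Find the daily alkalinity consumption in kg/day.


Alkalinity factor: 7.14 kg CaCO3 consumed per kg TAN nitrified
alk = 0.1 kg TAN * 7.14 = 0.714 kg CaCO3/day

0.714 kg CaCO3/day


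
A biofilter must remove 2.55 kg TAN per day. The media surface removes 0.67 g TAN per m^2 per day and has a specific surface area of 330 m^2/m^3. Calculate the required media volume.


A = 2.55*1000 / 0.67 = 3805.9701 m^2
V = 3805.9701 / 330 = 11.5332

11.5332 m^3


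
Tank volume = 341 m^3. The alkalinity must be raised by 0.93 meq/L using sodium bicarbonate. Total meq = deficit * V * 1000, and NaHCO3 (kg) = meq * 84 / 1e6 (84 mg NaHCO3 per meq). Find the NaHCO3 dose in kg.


Tank volume in L = 341 m^3 * 1000 = 341000 L
Total meq required = 0.93 meq/L * 341000 L = 317130 meq
NaHCO3 mass = 317130 meq * 84 mg/meq / 1e6 = 26.6389 kg

26.6389 kg


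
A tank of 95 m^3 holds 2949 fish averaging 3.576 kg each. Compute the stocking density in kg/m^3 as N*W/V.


Total biomass = 2949 fish * 3.576 kg = 10545.624 kg
Density = total biomass / volume = 10545.624 / 95 = 111.007 kg/m^3

111.007 kg/m^3


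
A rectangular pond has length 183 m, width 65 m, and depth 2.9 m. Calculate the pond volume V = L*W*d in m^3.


Base area = L * W = 183 * 65 = 11895 m^2
Volume = area * depth = 11895 * 2.9 = 34495.5 m^3

34495.5 m^3


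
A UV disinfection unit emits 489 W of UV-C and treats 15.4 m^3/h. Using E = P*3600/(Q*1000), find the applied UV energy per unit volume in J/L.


Energy delivered per hour = 489 W * 3600 s = 1760400 J/h
Volume treated per hour = 15.4 m^3/h * 1000 = 15400 L/h
dose = 1760400 / 15400 = 114.312 J/L

114.312 J/L


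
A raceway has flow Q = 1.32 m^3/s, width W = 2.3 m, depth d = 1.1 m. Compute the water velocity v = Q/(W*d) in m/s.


Cross-sectional area = W * d = 2.3 * 1.1 = 2.53 m^2
Velocity = Q / A = 1.32 / 2.53 = 0.521739 m/s

0.521739 m/s


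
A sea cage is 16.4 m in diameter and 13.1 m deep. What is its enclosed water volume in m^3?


r = d/2 = 16.4/2 = 8.2 m
Base area = pi*r^2 = pi*8.2^2 = 211.24069 m^2
Volume = 211.24069 * 13.1 = 2767.25 m^3

2767.25 m^3


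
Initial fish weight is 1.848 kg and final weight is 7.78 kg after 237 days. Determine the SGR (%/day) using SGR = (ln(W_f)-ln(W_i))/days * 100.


ln(W_f) = ln(7.78) = 2.0515563
ln(W_i) = ln(1.848) = 0.61410397
ln(W_f) - ln(W_i) = 2.0515563 - 0.61410397 = 1.4374523
SGR = 1.4374523 / 237 * 100 = 0.60652 %/day

0.60652 %/day


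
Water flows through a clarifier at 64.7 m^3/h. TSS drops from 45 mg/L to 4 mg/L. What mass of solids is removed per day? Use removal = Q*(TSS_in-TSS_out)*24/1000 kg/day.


Concentration drop: TSS_in - TSS_out = 45 - 4 = 41 mg/L
Hourly solids removed = Q * dTSS = 64.7 m^3/h * 41 mg/L = 2652.7 g/h  (m^3/h * mg/L = g/h)
Daily solids removed = 2652.7 * 24 = 63664.8 g/day
Convert g to kg: 63664.8 / 1000 = 63.6648 kg/day

63.6648 kg/day


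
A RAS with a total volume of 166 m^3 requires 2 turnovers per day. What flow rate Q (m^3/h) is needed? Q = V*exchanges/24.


Daily recirculation volume = 166 m^3 * 2 = 332 m^3/day
Flow rate Q = daily volume / 24 h = 332 / 24 = 13.8333 m^3/h

13.8333 m^3/h


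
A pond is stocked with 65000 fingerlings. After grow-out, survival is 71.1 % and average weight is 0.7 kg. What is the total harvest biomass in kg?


Survivors = 65000 * 71.1/100 = 46215 fish
Harvest biomass = survivors * W_f = 46215 * 0.7 = 32350.5 kg

32350.5 kg


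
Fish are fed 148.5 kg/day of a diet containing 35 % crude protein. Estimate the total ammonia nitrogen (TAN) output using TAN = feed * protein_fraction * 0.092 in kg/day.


Protein in feed = 148.5 * 35/100 = 51.975 kg/day
TAN = protein * 0.092 = 51.975 * 0.092 = 4.7817 kg/day

4.7817 kg/day


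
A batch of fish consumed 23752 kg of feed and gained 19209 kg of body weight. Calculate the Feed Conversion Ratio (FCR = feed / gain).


FCR = feed consumed / weight gained
FCR = 23752 kg / 19209 kg = 1.2365

1.2365


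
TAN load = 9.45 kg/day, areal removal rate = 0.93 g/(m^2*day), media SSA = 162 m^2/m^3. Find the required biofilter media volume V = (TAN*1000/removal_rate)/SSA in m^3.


A = 9.45*1000 / 0.93 = 10161.29 m^2
V = 10161.29 / 162 = 62.724

62.724 m^3


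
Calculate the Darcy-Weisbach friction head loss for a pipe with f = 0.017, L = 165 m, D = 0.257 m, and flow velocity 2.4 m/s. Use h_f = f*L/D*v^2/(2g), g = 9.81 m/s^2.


v^2 = 2.4^2 = 5.76 m^2/s^2
L/D = 165/0.257 = 642.02335
h_f = f*(L/D)*v^2/(2g) = 0.017 * 642.02335 * 5.76 / 19.62 = 3.20423 m

3.20423 m


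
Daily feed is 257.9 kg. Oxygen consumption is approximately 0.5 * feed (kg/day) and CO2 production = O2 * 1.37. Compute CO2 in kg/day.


O2 = 257.9 * 0.5 = 128.95
CO2 = 128.95 * 1.37 = 176.6615

176.6615 kg/day


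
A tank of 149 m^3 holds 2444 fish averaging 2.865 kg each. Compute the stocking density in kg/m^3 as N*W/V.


Total biomass = 2444 fish * 2.865 kg = 7002.06 kg
Density = total biomass / volume = 7002.06 / 149 = 46.9937 kg/m^3

46.9937 kg/m^3


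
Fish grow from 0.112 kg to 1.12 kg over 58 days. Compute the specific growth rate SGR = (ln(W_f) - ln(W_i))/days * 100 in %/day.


ln(W_f) = ln(1.12) = 0.11332869
ln(W_i) = ln(0.112) = -2.1892564
ln(W_f) - ln(W_i) = 0.11332869 - -2.1892564 = 2.3025851
SGR = 2.3025851 / 58 * 100 = 3.96997 %/day

3.96997 %/day


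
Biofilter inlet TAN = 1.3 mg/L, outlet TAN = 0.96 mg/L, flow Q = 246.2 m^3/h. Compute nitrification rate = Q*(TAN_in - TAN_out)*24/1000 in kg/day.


Concentration drop: TAN_in - TAN_out = 1.3 - 0.96 = 0.34 mg/L
Hourly TAN removed = Q * dTAN = 246.2 m^3/h * 0.34 mg/L = 83.708 g/h  (m^3/h * mg/L = g/h)
Daily TAN removed = 83.708 * 24 = 2008.992 g/day
Convert to kg/day: 2008.992 / 1000 = 2.008992 kg/day

2.008992 kg/day


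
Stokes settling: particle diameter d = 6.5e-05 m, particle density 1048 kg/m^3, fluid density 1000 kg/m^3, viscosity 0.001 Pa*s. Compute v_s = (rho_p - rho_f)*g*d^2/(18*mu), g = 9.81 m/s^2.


Density difference: rho_p - rho_f = 1048 - 1000 = 48 kg/m^3
d^2 = (6.5e-05)^2 = 4.225e-09 m^2
Numerator = (rho_p - rho_f) * g * d^2 = 48 * 9.81 * 4.225e-09 = 1.989468e-06
Denominator = 18 * mu = 18 * 0.001 = 0.018
v_s = 1.989468e-06 / 0.018 = 1.10526e-04 m/s
Check: Re = rho_f * v_s * d / mu = 1000 * 1.10526e-04 * 6.5e-05 / 0.001 = 0.00718 < 1, so Stokes' law applies.

1.10526e-04 m/s


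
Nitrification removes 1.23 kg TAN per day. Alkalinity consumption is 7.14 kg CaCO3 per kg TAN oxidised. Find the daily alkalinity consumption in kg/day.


Alkalinity factor: 7.14 kg CaCO3 consumed per kg TAN nitrified
alk = 1.23 kg TAN * 7.14 = 8.7822 kg CaCO3/day

8.7822 kg CaCO3/day


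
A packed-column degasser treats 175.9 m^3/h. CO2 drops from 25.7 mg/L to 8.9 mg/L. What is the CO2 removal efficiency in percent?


CO2_out / CO2_in = 8.9 / 25.7 = 0.3463035
Fraction remaining = 0.3463035
efficiency = (1 - 0.3463035) * 100 = 65.3697 %

65.3697 %


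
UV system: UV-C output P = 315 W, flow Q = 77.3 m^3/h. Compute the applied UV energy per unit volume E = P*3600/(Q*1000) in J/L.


Energy delivered per hour = 315 W * 3600 s = 1134000 J/h
Volume treated per hour = 77.3 m^3/h * 1000 = 77300 L/h
dose = 1134000 / 77300 = 14.6701 J/L

14.6701 J/L


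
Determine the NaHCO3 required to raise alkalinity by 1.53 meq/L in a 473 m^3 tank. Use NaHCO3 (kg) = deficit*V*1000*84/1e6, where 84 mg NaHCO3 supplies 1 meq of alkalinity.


Tank volume in L = 473 m^3 * 1000 = 473000 L
Total meq required = 1.53 meq/L * 473000 L = 723690 meq
NaHCO3 mass = 723690 meq * 84 mg/meq / 1e6 = 60.79 kg

60.79 kg


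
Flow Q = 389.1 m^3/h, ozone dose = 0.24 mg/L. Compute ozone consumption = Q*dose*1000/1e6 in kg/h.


O3 demand (mg/h) = Q * dose * 1000 = 389.1 * 0.24 * 1000 = 93384 mg/h
Convert mg to kg: 93384 / 1e6 = 0.093384 kg/h

0.093384 kg/h


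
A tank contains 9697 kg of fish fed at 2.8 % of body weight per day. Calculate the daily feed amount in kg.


Feeding rate fraction = 2.8% / 100 = 0.028
Daily feed = 9697 kg * 0.028 = 271.516 kg/day

271.516 kg/day


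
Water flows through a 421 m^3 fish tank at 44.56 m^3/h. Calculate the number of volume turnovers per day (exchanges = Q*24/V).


Daily flow volume = 44.56 m^3/h * 24 h = 1069.44 m^3/day
Exchanges = daily flow / tank volume = 1069.44 / 421 = 2.54024 exchanges/day

2.54024 exchanges/day


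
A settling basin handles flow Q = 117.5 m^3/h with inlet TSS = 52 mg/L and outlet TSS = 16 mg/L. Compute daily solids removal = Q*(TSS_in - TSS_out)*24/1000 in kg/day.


Concentration drop: TSS_in - TSS_out = 52 - 16 = 36 mg/L
Hourly solids removed = Q * dTSS = 117.5 m^3/h * 36 mg/L = 4230 g/h  (m^3/h * mg/L = g/h)
Daily solids removed = 4230 * 24 = 101520 g/day
Convert g to kg: 101520 / 1000 = 101.52 kg/day

101.52 kg/day


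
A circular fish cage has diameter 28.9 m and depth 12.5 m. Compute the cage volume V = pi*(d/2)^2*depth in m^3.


r = d/2 = 28.9/2 = 14.45 m
Base area = pi*r^2 = pi*14.45^2 = 655.9724 m^2
Volume = 655.9724 * 12.5 = 8199.66 m^3

8199.66 m^3


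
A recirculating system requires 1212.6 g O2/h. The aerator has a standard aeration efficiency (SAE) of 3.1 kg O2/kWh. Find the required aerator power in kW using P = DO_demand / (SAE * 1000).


SAE in g O2/kWh = 3.1 * 1000 = 3100 g/kWh
P = DO_demand / SAE_g = 1212.6 / 3100 = 0.391161 kW

0.391161 kW


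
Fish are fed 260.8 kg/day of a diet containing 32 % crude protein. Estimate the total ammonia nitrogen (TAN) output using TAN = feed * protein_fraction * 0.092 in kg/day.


Protein in feed = 260.8 * 32/100 = 83.456 kg/day
TAN = protein * 0.092 = 83.456 * 0.092 = 7.677952 kg/day

7.677952 kg/day


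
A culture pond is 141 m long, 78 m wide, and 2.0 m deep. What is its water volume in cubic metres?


Base area = L * W = 141 * 78 = 10998 m^2
Volume = area * depth = 10998 * 2.0 = 21996 m^3

21996 m^3


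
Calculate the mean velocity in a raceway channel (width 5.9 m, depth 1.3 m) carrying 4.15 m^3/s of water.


Cross-sectional area = W * d = 5.9 * 1.3 = 7.67 m^2
Velocity = Q / A = 4.15 / 7.67 = 0.541069 m/s

0.541069 m/s


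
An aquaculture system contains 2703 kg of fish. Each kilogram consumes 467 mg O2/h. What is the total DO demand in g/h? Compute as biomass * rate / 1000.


Total O2 consumption (mg/h) = 2703 kg * 467 mg/(kg*h) = 1262301 mg/h
Convert to g/h: 1262301 / 1000 = 1262.301 g/h

1262.301 g/h


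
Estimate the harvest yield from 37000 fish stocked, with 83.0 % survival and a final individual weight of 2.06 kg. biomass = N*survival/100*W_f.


Survivors = 37000 * 83.0/100 = 30710 fish
Harvest biomass = survivors * W_f = 30710 * 2.06 = 63262.6 kg

63262.6 kg


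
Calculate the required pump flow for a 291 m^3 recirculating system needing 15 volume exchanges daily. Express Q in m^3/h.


Daily recirculation volume = 291 m^3 * 15 = 4365 m^3/day
Flow rate Q = daily volume / 24 h = 4365 / 24 = 181.875 m^3/h

181.875 m^3/h


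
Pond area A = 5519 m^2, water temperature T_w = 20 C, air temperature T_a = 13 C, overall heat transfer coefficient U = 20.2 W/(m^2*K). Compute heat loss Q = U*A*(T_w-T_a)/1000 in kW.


Temperature difference dT = 20 - 13 = 7 K
Heat loss (W) = U * A * dT = 20.2 * 5519 * 7 = 780386.6 W
Convert to kW: 780386.6 / 1000 = 780.3866 kW

780.3866 kW


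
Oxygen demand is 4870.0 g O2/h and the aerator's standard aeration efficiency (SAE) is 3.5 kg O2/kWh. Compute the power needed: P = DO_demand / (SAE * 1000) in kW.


SAE in g O2/kWh = 3.5 * 1000 = 3500 g/kWh
P = DO_demand / SAE_g = 4870.0 / 3500 = 1.39143 kW

1.39143 kW


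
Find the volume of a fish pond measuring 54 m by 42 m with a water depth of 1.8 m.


Base area = L * W = 54 * 42 = 2268 m^2
Volume = area * depth = 2268 * 1.8 = 4082.4 m^3

4082.4 m^3


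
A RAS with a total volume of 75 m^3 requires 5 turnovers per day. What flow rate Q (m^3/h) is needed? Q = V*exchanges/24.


Daily recirculation volume = 75 m^3 * 5 = 375 m^3/day
Flow rate Q = daily volume / 24 h = 375 / 24 = 15.625 m^3/h

15.625 m^3/h


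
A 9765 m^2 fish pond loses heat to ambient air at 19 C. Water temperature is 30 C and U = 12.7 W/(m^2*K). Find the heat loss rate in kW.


Temperature difference dT = 30 - 19 = 11 K
Heat loss (W) = U * A * dT = 12.7 * 9765 * 11 = 1364170.5 W
Convert to kW: 1364170.5 / 1000 = 1364.1705 kW

1364.1705 kW


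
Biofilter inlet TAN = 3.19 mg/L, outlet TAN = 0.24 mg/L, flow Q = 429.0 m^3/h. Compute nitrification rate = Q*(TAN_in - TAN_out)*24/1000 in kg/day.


Concentration drop: TAN_in - TAN_out = 3.19 - 0.24 = 2.95 mg/L
Hourly TAN removed = Q * dTAN = 429.0 m^3/h * 2.95 mg/L = 1265.55 g/h  (m^3/h * mg/L = g/h)
Daily TAN removed = 1265.55 * 24 = 30373.2 g/day
Convert to kg/day: 30373.2 / 1000 = 30.3732 kg/day

30.3732 kg/day


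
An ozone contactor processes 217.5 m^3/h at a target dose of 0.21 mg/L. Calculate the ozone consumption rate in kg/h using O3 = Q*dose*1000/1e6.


O3 demand (mg/h) = Q * dose * 1000 = 217.5 * 0.21 * 1000 = 45675 mg/h
Convert mg to kg: 45675 / 1e6 = 0.045675 kg/h

0.045675 kg/h


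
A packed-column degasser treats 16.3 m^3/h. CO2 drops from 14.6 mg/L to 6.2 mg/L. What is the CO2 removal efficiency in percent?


CO2_out / CO2_in = 6.2 / 14.6 = 0.42465753
Fraction remaining = 0.42465753
efficiency = (1 - 0.42465753) * 100 = 57.5342 %

57.5342 %


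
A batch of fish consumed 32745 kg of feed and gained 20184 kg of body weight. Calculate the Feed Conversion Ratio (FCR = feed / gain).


FCR = feed consumed / weight gained
FCR = 32745 kg / 20184 kg = 1.62232

1.62232


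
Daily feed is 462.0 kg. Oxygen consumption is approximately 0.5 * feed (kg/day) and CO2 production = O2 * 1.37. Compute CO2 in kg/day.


O2 = 462.0 * 0.5 = 231
CO2 = 231 * 1.37 = 316.47

316.47 kg/day


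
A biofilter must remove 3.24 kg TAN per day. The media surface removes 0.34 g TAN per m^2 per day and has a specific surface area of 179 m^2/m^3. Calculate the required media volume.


A = 3.24*1000 / 0.34 = 9529.4118 m^2
V = 9529.4118 / 179 = 53.2369

53.2369 m^3


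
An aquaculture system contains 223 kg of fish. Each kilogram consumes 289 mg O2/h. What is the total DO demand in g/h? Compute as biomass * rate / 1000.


Total O2 consumption (mg/h) = 223 kg * 289 mg/(kg*h) = 64447 mg/h
Convert to g/h: 64447 / 1000 = 64.447 g/h

64.447 g/h


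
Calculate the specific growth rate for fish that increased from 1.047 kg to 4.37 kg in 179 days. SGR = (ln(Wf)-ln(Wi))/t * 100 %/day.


ln(W_f) = ln(4.37) = 1.474763
ln(W_i) = ln(1.047) = 0.045928932
ln(W_f) - ln(W_i) = 1.474763 - 0.045928932 = 1.4288341
SGR = 1.4288341 / 179 * 100 = 0.798231 %/day

0.798231 %/day


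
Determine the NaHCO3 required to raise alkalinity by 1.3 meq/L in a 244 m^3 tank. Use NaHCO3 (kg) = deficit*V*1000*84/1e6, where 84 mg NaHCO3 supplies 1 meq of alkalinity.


Tank volume in L = 244 m^3 * 1000 = 244000 L
Total meq required = 1.3 meq/L * 244000 L = 317200 meq
NaHCO3 mass = 317200 meq * 84 mg/meq / 1e6 = 26.6448 kg

26.6448 kg


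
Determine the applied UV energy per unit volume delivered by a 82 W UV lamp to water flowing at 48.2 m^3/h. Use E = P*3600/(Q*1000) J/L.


Energy delivered per hour = 82 W * 3600 s = 295200 J/h
Volume treated per hour = 48.2 m^3/h * 1000 = 48200 L/h
dose = 295200 / 48200 = 6.12448 J/L

6.12448 J/L


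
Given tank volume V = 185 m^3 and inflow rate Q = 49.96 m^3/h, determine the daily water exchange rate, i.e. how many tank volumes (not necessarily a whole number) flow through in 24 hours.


Daily flow volume = 49.96 m^3/h * 24 h = 1199.04 m^3/day
Exchanges = daily flow / tank volume = 1199.04 / 185 = 6.4813 exchanges/day

6.4813 exchanges/day


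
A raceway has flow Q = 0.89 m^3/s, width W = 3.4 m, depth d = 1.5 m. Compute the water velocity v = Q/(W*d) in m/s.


Cross-sectional area = W * d = 3.4 * 1.5 = 5.1 m^2
Velocity = Q / A = 0.89 / 5.1 = 0.17451 m/s

0.17451 m/s


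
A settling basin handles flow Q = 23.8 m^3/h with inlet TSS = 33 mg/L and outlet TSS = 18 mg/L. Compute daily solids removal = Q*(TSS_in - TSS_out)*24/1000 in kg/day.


Concentration drop: TSS_in - TSS_out = 33 - 18 = 15 mg/L
Hourly solids removed = Q * dTSS = 23.8 m^3/h * 15 mg/L = 357 g/h  (m^3/h * mg/L = g/h)
Daily solids removed = 357 * 24 = 8568 g/day
Convert g to kg: 8568 / 1000 = 8.568 kg/day

8.568 kg/day


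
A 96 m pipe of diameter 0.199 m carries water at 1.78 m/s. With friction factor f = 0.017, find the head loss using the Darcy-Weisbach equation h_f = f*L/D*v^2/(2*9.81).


v^2 = 1.78^2 = 3.1684 m^2/s^2
L/D = 96/0.199 = 482.41206
h_f = f*(L/D)*v^2/(2g) = 0.017 * 482.41206 * 3.1684 / 19.62 = 1.32437 m

1.32437 m


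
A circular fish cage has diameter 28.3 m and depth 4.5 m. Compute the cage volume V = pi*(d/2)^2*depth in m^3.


r = d/2 = 28.3/2 = 14.15 m
Base area = pi*r^2 = pi*14.15^2 = 629.01754 m^2
Volume = 629.01754 * 4.5 = 2830.58 m^3

2830.58 m^3


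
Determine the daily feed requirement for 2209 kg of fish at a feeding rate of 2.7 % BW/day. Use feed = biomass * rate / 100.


Feeding rate fraction = 2.7% / 100 = 0.027
Daily feed = 2209 kg * 0.027 = 59.643 kg/day

59.643 kg/day


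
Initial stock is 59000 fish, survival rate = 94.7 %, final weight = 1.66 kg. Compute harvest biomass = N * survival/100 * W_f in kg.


Survivors = 59000 * 94.7/100 = 55873 fish
Harvest biomass = survivors * W_f = 55873 * 1.66 = 92749.18 kg

92749.18 kg


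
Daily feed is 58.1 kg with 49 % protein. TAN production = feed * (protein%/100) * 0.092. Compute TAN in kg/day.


Protein in feed = 58.1 * 49/100 = 28.469 kg/day
TAN = protein * 0.092 = 28.469 * 0.092 = 2.619148 kg/day

2.619148 kg/day


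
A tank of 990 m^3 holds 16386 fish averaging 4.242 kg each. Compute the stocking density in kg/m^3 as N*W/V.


Total biomass = 16386 fish * 4.242 kg = 69509.412 kg
Density = total biomass / volume = 69509.412 / 990 = 70.2115 kg/m^3

70.2115 kg/m^3


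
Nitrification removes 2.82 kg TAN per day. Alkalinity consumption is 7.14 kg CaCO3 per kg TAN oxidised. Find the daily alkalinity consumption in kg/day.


Alkalinity factor: 7.14 kg CaCO3 consumed per kg TAN nitrified
alk = 2.82 kg TAN * 7.14 = 20.1348 kg CaCO3/day

20.1348 kg CaCO3/day


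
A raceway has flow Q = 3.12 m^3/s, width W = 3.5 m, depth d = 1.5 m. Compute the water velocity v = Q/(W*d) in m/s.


Cross-sectional area = W * d = 3.5 * 1.5 = 5.25 m^2
Velocity = Q / A = 3.12 / 5.25 = 0.594286 m/s

0.594286 m/s


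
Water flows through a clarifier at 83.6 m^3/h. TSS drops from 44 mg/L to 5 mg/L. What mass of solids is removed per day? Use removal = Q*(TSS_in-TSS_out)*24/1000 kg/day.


Concentration drop: TSS_in - TSS_out = 44 - 5 = 39 mg/L
Hourly solids removed = Q * dTSS = 83.6 m^3/h * 39 mg/L = 3260.4 g/h  (m^3/h * mg/L = g/h)
Daily solids removed = 3260.4 * 24 = 78249.6 g/day
Convert g to kg: 78249.6 / 1000 = 78.2496 kg/day

78.2496 kg/day


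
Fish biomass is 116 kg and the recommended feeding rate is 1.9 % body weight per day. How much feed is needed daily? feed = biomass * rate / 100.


Feeding rate fraction = 1.9% / 100 = 0.019
Daily feed = 116 kg * 0.019 = 2.204 kg/day

2.204 kg/day


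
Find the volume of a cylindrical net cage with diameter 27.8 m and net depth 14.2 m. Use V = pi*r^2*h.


r = d/2 = 27.8/2 = 13.9 m
Base area = pi*r^2 = pi*13.9^2 = 606.98712 m^2
Volume = 606.98712 * 14.2 = 8619.22 m^3

8619.22 m^3


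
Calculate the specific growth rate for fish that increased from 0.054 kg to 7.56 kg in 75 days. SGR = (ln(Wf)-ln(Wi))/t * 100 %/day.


ln(W_f) = ln(7.56) = 2.0228712
ln(W_i) = ln(0.054) = -2.9187712
ln(W_f) - ln(W_i) = 2.0228712 - -2.9187712 = 4.9416424
SGR = 4.9416424 / 75 * 100 = 6.58886 %/day

6.58886 %/day


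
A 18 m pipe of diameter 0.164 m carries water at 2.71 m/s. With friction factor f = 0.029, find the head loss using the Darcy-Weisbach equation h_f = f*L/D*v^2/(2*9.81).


v^2 = 2.71^2 = 7.3441 m^2/s^2
L/D = 18/0.164 = 109.7561
h_f = f*(L/D)*v^2/(2g) = 0.029 * 109.7561 * 7.3441 / 19.62 = 1.19142 m

1.19142 m


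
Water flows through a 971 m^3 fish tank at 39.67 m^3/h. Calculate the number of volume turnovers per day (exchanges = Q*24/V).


Daily flow volume = 39.67 m^3/h * 24 h = 952.08 m^3/day
Exchanges = daily flow / tank volume = 952.08 / 971 = 0.980515 exchanges/day

0.980515 exchanges/day


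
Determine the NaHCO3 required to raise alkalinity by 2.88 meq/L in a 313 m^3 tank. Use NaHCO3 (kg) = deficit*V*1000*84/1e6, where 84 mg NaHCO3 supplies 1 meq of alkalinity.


Tank volume in L = 313 m^3 * 1000 = 313000 L
Total meq required = 2.88 meq/L * 313000 L = 901440 meq
NaHCO3 mass = 901440 meq * 84 mg/meq / 1e6 = 75.721 kg

75.721 kg


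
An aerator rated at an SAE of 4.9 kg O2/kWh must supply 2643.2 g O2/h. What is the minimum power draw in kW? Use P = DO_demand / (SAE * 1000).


SAE in g O2/kWh = 4.9 * 1000 = 4900 g/kWh
P = DO_demand / SAE_g = 2643.2 / 4900 = 0.539429 kW

0.539429 kW


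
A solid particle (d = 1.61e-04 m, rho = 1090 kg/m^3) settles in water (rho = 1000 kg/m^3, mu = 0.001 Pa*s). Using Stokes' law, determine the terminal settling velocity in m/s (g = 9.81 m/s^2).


Density difference: rho_p - rho_f = 1090 - 1000 = 90 kg/m^3
d^2 = (1.61e-04)^2 = 2.5921e-08 m^2
Numerator = (rho_p - rho_f) * g * d^2 = 90 * 9.81 * 2.5921e-08 = 2.2885651e-05
Denominator = 18 * mu = 18 * 0.001 = 0.018
v_s = 2.2885651e-05 / 0.018 = 0.00127143 m/s
Check: Re = rho_f * v_s * d / mu = 1000 * 0.00127143 * 1.61e-04 / 0.001 = 0.205 < 1, so Stokes' law applies.

0.00127143 m/s


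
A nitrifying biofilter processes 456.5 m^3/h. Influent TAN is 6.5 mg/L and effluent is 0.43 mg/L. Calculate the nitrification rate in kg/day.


Concentration drop: TAN_in - TAN_out = 6.5 - 0.43 = 6.07 mg/L
Hourly TAN removed = Q * dTAN = 456.5 m^3/h * 6.07 mg/L = 2770.955 g/h  (m^3/h * mg/L = g/h)
Daily TAN removed = 2770.955 * 24 = 66502.92 g/day
Convert to kg/day: 66502.92 / 1000 = 66.50292 kg/day

66.50292 kg/day


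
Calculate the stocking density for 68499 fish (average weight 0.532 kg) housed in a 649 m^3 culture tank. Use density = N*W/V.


Total biomass = 68499 fish * 0.532 kg = 36441.468 kg
Density = total biomass / volume = 36441.468 / 649 = 56.1502 kg/m^3

56.1502 kg/m^3


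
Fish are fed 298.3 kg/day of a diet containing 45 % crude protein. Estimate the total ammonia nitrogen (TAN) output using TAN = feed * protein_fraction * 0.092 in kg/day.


Protein in feed = 298.3 * 45/100 = 134.235 kg/day
TAN = protein * 0.092 = 134.235 * 0.092 = 12.34962 kg/day

12.34962 kg/day


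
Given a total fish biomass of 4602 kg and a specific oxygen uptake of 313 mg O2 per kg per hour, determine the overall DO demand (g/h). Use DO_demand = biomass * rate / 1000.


Total O2 consumption (mg/h) = 4602 kg * 313 mg/(kg*h) = 1440426 mg/h
Convert to g/h: 1440426 / 1000 = 1440.426 g/h

1440.426 g/h


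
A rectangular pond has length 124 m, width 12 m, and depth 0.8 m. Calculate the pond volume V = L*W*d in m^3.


Base area = L * W = 124 * 12 = 1488 m^2
Volume = area * depth = 1488 * 0.8 = 1190.4 m^3

1190.4 m^3


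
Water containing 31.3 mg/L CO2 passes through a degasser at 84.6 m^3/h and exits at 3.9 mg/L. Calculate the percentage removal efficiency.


CO2_out / CO2_in = 3.9 / 31.3 = 0.12460064
Fraction remaining = 0.12460064
efficiency = (1 - 0.12460064) * 100 = 87.5399 %

87.5399 %


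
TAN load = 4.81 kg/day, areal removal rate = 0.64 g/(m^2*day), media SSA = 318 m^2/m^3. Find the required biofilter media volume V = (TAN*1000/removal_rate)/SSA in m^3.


A = 4.81*1000 / 0.64 = 7515.625 m^2
V = 7515.625 / 318 = 23.634

23.634 m^3


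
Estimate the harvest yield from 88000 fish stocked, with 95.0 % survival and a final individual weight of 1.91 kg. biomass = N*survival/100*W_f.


Survivors = 88000 * 95.0/100 = 83600 fish
Harvest biomass = survivors * W_f = 83600 * 1.91 = 159676 kg

159676 kg


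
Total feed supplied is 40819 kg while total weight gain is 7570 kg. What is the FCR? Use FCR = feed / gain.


FCR = feed consumed / weight gained
FCR = 40819 kg / 7570 kg = 5.39221

5.39221


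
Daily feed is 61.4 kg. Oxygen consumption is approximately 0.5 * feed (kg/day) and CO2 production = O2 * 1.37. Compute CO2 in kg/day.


O2 = 61.4 * 0.5 = 30.7
CO2 = 30.7 * 1.37 = 42.059

42.059 kg/day


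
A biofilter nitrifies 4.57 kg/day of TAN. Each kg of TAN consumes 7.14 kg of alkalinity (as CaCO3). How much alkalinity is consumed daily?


Alkalinity factor: 7.14 kg CaCO3 consumed per kg TAN nitrified
alk = 4.57 kg TAN * 7.14 = 32.6298 kg CaCO3/day

32.6298 kg CaCO3/day


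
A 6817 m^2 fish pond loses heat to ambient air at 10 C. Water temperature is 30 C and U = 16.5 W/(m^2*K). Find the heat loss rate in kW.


Temperature difference dT = 30 - 10 = 20 K
Heat loss (W) = U * A * dT = 16.5 * 6817 * 20 = 2249610 W
Convert to kW: 2249610 / 1000 = 2249.61 kW

2249.61 kW


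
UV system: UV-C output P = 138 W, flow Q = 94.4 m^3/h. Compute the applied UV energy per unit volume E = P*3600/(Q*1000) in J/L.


Energy delivered per hour = 138 W * 3600 s = 496800 J/h
Volume treated per hour = 94.4 m^3/h * 1000 = 94400 L/h
dose = 496800 / 94400 = 5.26271 J/L

5.26271 J/L


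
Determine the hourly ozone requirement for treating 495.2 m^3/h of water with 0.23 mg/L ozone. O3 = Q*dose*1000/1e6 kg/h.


O3 demand (mg/h) = Q * dose * 1000 = 495.2 * 0.23 * 1000 = 113896 mg/h
Convert mg to kg: 113896 / 1e6 = 0.113896 kg/h

0.113896 kg/h


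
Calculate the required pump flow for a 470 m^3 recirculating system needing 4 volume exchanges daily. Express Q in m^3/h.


Daily recirculation volume = 470 m^3 * 4 = 1880 m^3/day
Flow rate Q = daily volume / 24 h = 1880 / 24 = 78.3333 m^3/h

78.3333 m^3/h


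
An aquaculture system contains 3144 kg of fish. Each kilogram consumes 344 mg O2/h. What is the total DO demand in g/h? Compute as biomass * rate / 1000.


Total O2 consumption (mg/h) = 3144 kg * 344 mg/(kg*h) = 1081536 mg/h
Convert to g/h: 1081536 / 1000 = 1081.536 g/h

1081.536 g/h


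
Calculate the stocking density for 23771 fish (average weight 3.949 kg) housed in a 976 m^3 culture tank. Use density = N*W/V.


Total biomass = 23771 fish * 3.949 kg = 93871.679 kg
Density = total biomass / volume = 93871.679 / 976 = 96.18 kg/m^3

96.18 kg/m^3


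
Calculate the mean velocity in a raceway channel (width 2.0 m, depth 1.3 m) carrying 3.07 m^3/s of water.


Cross-sectional area = W * d = 2.0 * 1.3 = 2.6 m^2
Velocity = Q / A = 3.07 / 2.6 = 1.18077 m/s

1.18077 m/s


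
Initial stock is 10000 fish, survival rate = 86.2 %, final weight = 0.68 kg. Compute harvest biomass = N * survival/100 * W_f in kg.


Survivors = 10000 * 86.2/100 = 8620 fish
Harvest biomass = survivors * W_f = 8620 * 0.68 = 5861.6 kg

5861.6 kg


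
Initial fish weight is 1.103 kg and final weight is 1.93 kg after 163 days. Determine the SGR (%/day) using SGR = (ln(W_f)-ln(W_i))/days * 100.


ln(W_f) = ln(1.93) = 0.65752
ln(W_i) = ln(1.103) = 0.09803374
ln(W_f) - ln(W_i) = 0.65752 - 0.09803374 = 0.55948626
SGR = 0.55948626 / 163 * 100 = 0.343243 %/day

0.343243 %/day


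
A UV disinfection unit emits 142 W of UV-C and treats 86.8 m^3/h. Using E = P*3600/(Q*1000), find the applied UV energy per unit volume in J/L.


Energy delivered per hour = 142 W * 3600 s = 511200 J/h
Volume treated per hour = 86.8 m^3/h * 1000 = 86800 L/h
dose = 511200 / 86800 = 5.8894 J/L

5.8894 J/L


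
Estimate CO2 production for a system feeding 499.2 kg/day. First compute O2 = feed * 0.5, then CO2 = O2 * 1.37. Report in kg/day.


O2 = 499.2 * 0.5 = 249.6
CO2 = 249.6 * 1.37 = 341.952

341.952 kg/day


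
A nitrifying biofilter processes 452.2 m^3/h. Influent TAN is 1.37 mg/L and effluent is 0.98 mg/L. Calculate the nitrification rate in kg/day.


Concentration drop: TAN_in - TAN_out = 1.37 - 0.98 = 0.39 mg/L
Hourly TAN removed = Q * dTAN = 452.2 m^3/h * 0.39 mg/L = 176.358 g/h  (m^3/h * mg/L = g/h)
Daily TAN removed = 176.358 * 24 = 4232.592 g/day
Convert to kg/day: 4232.592 / 1000 = 4.232592 kg/day

4.232592 kg/day


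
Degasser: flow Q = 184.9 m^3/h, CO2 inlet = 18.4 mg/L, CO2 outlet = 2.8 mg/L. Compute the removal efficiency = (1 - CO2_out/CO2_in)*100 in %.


CO2_out / CO2_in = 2.8 / 18.4 = 0.15217391
Fraction remaining = 0.15217391
efficiency = (1 - 0.15217391) * 100 = 84.7826 %

84.7826 %
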